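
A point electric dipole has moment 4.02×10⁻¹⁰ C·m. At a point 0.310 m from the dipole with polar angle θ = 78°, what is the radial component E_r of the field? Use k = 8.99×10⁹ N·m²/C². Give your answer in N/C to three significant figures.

E_r ≈ 50.4 N/C

For a dipole, E_r = (2kp cosθ)/r³.
kp/r³ = (8.99×10⁹)(4.02×10⁻¹⁰)/(0.310)³ = 121.3 N/C.
E_r = 2·121.3·cos78° = 50.44 N/C.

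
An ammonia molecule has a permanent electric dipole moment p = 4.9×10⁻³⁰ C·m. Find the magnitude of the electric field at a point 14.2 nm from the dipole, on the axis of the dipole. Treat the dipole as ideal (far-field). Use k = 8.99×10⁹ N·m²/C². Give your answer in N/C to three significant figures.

E ≈ 3.08×10⁴ N/C

On the dipole axis E = 2kp/r³.
E = 2·(8.99×10⁹)(4.90×10⁻³⁰) / (1.42×10⁻⁸)³ = 3.077×10⁴ N/C.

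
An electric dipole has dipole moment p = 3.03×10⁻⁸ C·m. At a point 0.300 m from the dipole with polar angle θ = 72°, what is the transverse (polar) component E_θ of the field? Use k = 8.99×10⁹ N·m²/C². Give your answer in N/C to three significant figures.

E_θ ≈ 9590 N/C

For a dipole, E_θ = (kp sinθ)/r³.
kp/r³ = (8.99×10⁹)(3.03×10⁻⁸)/(0.300)³ = 1.009×10⁴ N/C.
E_θ = 1.009×10⁴·sin72° = 9595 N/C.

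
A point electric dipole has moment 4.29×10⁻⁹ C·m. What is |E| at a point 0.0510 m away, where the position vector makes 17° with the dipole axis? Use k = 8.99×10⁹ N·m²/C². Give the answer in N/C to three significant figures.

At angle θ the dipole field magnitude is E = (kp/r³)·√(1 + 3cos²θ).
kp/r³ = (8.99×10⁹)(4.29×10⁻⁹) / (0.0510)³ = 2.907×10⁵ N/C.
√(1 + 3cos²17°) = √(1 + 3·0.9145) = √3.7436 ≈ 1.9348.
E ≈ 2.907×10⁵ × 1.935 = 5.625×10⁵ N/C.

E ≈ 5.63×10⁵ N/C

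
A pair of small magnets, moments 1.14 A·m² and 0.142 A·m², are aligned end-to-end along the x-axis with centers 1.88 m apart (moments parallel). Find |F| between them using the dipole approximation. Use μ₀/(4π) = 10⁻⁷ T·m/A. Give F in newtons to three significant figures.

F ≈ 7.78×10⁻⁹ N

On-axis B of dipole 1: B = (μ₀/4π)·2m₁/r³. Force on dipole 2: F = m₂·dB/dr.
dB/dr = −(μ₀/4π)·6m₁/r⁴, so |F| = (μ₀/4π)·6m₁m₂/r⁴.
F = 6(10⁻⁷)(1.14)(0.142)/(1.88)⁴ = 7.775×10⁻⁹ N.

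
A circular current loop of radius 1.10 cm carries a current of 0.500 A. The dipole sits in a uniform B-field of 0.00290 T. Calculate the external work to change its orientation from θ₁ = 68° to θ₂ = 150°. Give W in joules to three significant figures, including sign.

W ≈ 6.84×10⁻⁷ J

Magnetic moment m = IA = Iπa² = (0.500)·π·(0.0110)² = 1.901×10⁻⁴ A·m².
W_ext = ΔU = −mB cosθ₂ + mB cosθ₁ = mB(cosθ₁ − cosθ₂).
W = (1.901×10⁻⁴)(0.00290)·(cos68° − cos150°) = (5.513×10⁻⁷)·(+1.2406) = 6.839×10⁻⁷ J.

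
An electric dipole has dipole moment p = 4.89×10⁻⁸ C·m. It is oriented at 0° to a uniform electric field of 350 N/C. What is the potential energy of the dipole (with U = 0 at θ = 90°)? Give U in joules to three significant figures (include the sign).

U ≈ -1.71×10⁻⁵ J

U = −p·E = −pE cosθ.
U = −(4.89×10⁻⁸)(350)·cos0° = -1.712×10⁻⁵ J.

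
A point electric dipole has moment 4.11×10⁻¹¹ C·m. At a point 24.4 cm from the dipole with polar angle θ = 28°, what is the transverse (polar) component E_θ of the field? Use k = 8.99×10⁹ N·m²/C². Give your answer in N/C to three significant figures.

For a dipole, E_θ = (kp sinθ)/r³.
kp/r³ = (8.99×10⁹)(4.11×10⁻¹¹)/(0.244)³ = 25.44 N/C.
E_θ = 25.44·sin28° = 11.94 N/C.

E_θ ≈ 11.9 N/C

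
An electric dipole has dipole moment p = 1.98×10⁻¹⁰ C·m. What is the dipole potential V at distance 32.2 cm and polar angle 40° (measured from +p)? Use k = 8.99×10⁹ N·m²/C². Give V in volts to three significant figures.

V ≈ 13.2 V

The dipole potential is V = kp cosθ / r².
V = (8.99×10⁹)(1.98×10⁻¹⁰)·cos40° / (0.322)² = 13.15 V.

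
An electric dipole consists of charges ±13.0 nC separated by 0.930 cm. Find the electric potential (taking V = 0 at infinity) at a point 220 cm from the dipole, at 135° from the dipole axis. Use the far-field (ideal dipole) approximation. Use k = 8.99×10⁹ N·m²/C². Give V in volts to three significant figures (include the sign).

Dipole moment p = qd = (1.30×10⁻⁸ C)(0.00930 m) = 1.209×10⁻¹⁰ C·m.
The dipole potential is V = kp cosθ / r².
V = (8.99×10⁹)(1.209×10⁻¹⁰)·cos135° / (2.20)² = -0.1588 V.

V ≈ -0.159 V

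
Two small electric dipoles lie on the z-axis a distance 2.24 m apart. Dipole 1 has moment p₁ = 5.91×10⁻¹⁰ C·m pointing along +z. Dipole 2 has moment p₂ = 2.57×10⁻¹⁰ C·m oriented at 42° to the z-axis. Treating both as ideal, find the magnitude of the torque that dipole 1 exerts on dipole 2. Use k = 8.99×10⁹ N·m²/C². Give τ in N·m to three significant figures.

The second dipole sits on the axis of the first, so the field there is axial: E₁ = 2kp₁/r³ along +z.
E₁ = 2(8.99×10⁹)(5.91×10⁻¹⁰)/(2.24)³ = 0.9454 N/C.
Torque on the second dipole: τ = p₂ E₁ sinθ.
τ = (2.57×10⁻¹⁰)(0.9454)·sin42° = 1.626×10⁻¹⁰ N·m.

τ ≈ 1.63×10⁻¹⁰ N·m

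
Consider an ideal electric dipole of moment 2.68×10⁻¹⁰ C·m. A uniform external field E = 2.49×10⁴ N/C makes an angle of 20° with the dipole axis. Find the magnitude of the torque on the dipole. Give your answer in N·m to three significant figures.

Torque on an electric dipole: τ = pE sinθ.
τ = (2.68×10⁻¹⁰)(2.49×10⁴)·sin20° = 2.282×10⁻⁶ N·m.

τ ≈ 2.28×10⁻⁶ N·m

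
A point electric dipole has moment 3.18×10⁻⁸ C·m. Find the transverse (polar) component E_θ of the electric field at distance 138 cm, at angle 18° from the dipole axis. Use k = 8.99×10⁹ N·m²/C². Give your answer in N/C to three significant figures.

E_θ ≈ 33.6 N/C

For a dipole, E_θ = (kp sinθ)/r³.
kp/r³ = (8.99×10⁹)(3.18×10⁻⁸)/(1.38)³ = 108.8 N/C.
E_θ = 108.8·sin18° = 33.61 N/C.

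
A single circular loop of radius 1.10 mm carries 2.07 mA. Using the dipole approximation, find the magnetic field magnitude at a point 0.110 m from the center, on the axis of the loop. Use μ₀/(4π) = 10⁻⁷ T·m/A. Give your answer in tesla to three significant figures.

B ≈ 1.18×10⁻¹² T

Magnetic moment m = IA = Iπa² = (0.00207)·π·(0.00110)² = 7.869×10⁻⁹ A·m².
On axis B = (μ₀/4π)·2m/r³.
B = 2·(10⁻⁷)·(7.869×10⁻⁹) / (0.110)³ = 1.182×10⁻¹² T.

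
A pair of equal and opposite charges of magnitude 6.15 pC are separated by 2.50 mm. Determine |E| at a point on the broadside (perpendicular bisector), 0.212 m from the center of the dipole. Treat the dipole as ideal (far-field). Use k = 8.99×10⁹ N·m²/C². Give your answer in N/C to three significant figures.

Dipole moment p = qd = (6.15×10⁻¹² C)(0.00250 m) = 1.538×10⁻¹⁴ C·m.
In the equatorial plane E = kp/r³.
E = (8.99×10⁹)(1.538×10⁻¹⁴) / (0.212)³ = 0.01451 N/C.

E ≈ 0.0145 N/C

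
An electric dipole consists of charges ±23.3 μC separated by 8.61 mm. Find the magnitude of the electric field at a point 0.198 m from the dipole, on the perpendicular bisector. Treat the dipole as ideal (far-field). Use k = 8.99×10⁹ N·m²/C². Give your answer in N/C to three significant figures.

Dipole moment p = qd = (2.33×10⁻⁵ C)(0.00861 m) = 2.006×10⁻⁷ C·m.
On the perpendicular bisector E = kp/r³ (half the axial value at the same distance).
E = (8.99×10⁹)(2.006×10⁻⁷) / (0.198)³ = 2.323×10⁵ N/C.

E ≈ 2.32×10⁵ N/C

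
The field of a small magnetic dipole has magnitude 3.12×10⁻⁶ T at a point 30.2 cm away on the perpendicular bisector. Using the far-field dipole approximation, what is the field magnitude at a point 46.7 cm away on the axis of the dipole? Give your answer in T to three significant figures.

Dipole fields scale as 1/r³ in the far field.
The axial field is twice the equatorial field at the same r, so the geometry factor is 2/1.
B₂ = B₁ · (2/1) · (r₁/r₂)³ = 3.12×10⁻⁶ · 2 · (30.2/46.7)³.
(r₁/r₂)³ = (0.6467)³ = 0.2704.
B₂ ≈ 1.688×10⁻⁶ T.

B ≈ 1.69×10⁻⁶ T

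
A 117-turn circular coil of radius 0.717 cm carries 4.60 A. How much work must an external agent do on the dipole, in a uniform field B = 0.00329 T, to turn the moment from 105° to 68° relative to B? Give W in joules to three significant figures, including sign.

W ≈ -1.81×10⁻⁴ J

m = NIA = NIπa² = 117·(4.60)·π·(0.00717)² = 0.08692 A·m².
W_ext = ΔU = −mB cosθ₂ + mB cosθ₁ = mB(cosθ₁ − cosθ₂).
W = (0.08692)(0.00329)·(cos105° − cos68°) = (2.860×10⁻⁴)·(-0.6334) = -1.811×10⁻⁴ J.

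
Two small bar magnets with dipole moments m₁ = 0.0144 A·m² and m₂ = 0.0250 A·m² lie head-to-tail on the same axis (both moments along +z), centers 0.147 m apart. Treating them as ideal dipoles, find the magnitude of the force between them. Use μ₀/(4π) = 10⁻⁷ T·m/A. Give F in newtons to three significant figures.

F ≈ 4.63×10⁻⁷ N

On-axis B of dipole 1: B = (μ₀/4π)·2m₁/r³. Force on dipole 2: F = m₂·dB/dr.
dB/dr = −(μ₀/4π)·6m₁/r⁴, so |F| = (μ₀/4π)·6m₁m₂/r⁴.
F = 6(10⁻⁷)(0.0144)(0.0250)/(0.147)⁴ = 4.626×10⁻⁷ N.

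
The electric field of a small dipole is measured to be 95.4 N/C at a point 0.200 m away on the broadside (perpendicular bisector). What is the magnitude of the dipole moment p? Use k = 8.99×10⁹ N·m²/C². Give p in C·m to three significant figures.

In the equatorial plane E = kp/r³, so p = Er³/(k).
p = (95.4)·(0.200)³ / (8.99×10⁹) = 8.489×10⁻¹¹ C·m.

p ≈ 8.49×10⁻¹¹ C·m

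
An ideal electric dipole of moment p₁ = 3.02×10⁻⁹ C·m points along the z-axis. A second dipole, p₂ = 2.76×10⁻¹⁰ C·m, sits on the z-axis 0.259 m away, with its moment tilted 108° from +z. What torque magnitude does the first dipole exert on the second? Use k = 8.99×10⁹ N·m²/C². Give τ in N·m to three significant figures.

The second dipole sits on the axis of the first, so the field there is axial: E₁ = 2kp₁/r³ along +z.
E₁ = 2(8.99×10⁹)(3.02×10⁻⁹)/(0.259)³ = 3125 N/C.
Torque on the second dipole: τ = p₂ E₁ sinθ.
τ = (2.76×10⁻¹⁰)(3125)·sin108° = 8.204×10⁻⁷ N·m.

τ ≈ 8.20×10⁻⁷ N·m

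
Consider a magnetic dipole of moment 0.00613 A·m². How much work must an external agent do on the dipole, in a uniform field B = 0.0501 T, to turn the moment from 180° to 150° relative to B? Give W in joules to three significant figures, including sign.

W_ext = ΔU = −mB cosθ₂ + mB cosθ₁ = mB(cosθ₁ − cosθ₂).
W = (0.00613)(0.0501)·(cos180° − cos150°) = (3.071×10⁻⁴)·(-0.1340) = -4.115×10⁻⁵ J.

W ≈ -4.11×10⁻⁵ J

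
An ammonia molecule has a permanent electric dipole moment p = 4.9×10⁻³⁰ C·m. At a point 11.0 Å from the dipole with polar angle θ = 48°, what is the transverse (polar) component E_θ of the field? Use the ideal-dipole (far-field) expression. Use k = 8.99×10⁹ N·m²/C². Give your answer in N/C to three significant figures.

E_θ ≈ 2.46×10⁷ N/C

For a dipole, E_θ = (kp sinθ)/r³.
kp/r³ = (8.99×10⁹)(4.90×10⁻³⁰)/(1.10×10⁻⁹)³ = 3.310×10⁷ N/C.
E_θ = 3.310×10⁷·sin48° = 2.460×10⁷ N/C.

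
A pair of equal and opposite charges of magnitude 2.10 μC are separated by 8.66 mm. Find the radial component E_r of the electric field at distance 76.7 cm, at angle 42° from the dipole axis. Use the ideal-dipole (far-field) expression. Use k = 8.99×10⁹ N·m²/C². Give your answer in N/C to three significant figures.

E_r ≈ 539 N/C

Dipole moment p = qd = (2.10×10⁻⁶ C)(0.00866 m) = 1.819×10⁻⁸ C·m.
For a dipole, E_r = (2kp cosθ)/r³.
kp/r³ = (8.99×10⁹)(1.819×10⁻⁸)/(0.767)³ = 362.4 N/C.
E_r = 2·362.4·cos42° = 538.7 N/C.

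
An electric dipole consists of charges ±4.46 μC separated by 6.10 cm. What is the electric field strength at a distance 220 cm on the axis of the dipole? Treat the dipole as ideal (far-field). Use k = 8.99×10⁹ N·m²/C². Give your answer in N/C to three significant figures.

Dipole moment p = qd = (4.46×10⁻⁶ C)(0.0610 m) = 2.721×10⁻⁷ C·m.
On the dipole axis E = 2kp/r³.
E = 2·(8.99×10⁹)(2.721×10⁻⁷) / (2.20)³ = 459.5 N/C.

E ≈ 459 N/C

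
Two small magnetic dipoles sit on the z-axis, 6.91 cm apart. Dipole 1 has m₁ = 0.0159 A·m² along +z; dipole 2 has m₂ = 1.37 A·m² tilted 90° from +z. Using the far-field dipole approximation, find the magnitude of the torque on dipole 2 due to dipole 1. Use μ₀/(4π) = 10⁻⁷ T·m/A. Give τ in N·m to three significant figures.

Dipole B is on the axis of dipole A, so B₁ there is axial: B₁ = (μ₀/4π)·2m₁/r³ along +z.
B₁ = 2(10⁻⁷)(0.0159)/(0.0691)³ = 9.638×10⁻⁶ T.
τ = m₂ B₁ sinθ.
τ = (1.37)(9.638×10⁻⁶)·sin90° = 1.320×10⁻⁵ N·m.

τ ≈ 1.32×10⁻⁵ N·m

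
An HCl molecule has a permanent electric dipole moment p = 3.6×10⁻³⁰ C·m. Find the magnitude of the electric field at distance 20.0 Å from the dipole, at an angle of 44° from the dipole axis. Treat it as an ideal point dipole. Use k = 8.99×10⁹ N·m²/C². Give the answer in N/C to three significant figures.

E ≈ 6.46×10⁶ N/C

At angle θ the dipole field magnitude is E = (kp/r³)·√(1 + 3cos²θ).
kp/r³ = (8.99×10⁹)(3.60×10⁻³⁰) / (2.00×10⁻⁹)³ = 4.045×10⁶ N/C.
√(1 + 3cos²44°) = √(1 + 3·0.5174) = √2.5523 ≈ 1.5976.
E ≈ 4.045×10⁶ × 1.598 = 6.463×10⁶ N/C.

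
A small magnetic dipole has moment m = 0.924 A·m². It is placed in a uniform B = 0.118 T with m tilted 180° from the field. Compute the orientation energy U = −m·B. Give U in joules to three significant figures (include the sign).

U = −m·B = −mB cosθ.
U = −(0.924)(0.118)·cos180° = 0.1090 J.

U ≈ 0.109 J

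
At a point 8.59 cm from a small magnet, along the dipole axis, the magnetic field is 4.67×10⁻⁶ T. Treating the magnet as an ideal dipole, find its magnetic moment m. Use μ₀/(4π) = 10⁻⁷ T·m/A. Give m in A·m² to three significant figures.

On axis B = (μ₀/4π)·2m/r³, so m = Br³·4π/(μ₀·2).
m = (4.67×10⁻⁶)·(0.0859)³ / (2·10⁻⁷) = 0.01480 A·m².

m ≈ 0.0148 A·m²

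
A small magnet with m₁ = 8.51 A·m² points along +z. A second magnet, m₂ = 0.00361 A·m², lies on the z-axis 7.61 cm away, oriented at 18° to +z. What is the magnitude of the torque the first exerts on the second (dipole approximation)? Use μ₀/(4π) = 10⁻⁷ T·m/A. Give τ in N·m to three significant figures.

Dipole B is on the axis of dipole A, so B₁ there is axial: B₁ = (μ₀/4π)·2m₁/r³ along +z.
B₁ = 2(10⁻⁷)(8.51)/(0.0761)³ = 0.003862 T.
τ = m₂ B₁ sinθ.
τ = (0.00361)(0.003862)·sin18° = 4.308×10⁻⁶ N·m.

τ ≈ 4.31×10⁻⁶ N·m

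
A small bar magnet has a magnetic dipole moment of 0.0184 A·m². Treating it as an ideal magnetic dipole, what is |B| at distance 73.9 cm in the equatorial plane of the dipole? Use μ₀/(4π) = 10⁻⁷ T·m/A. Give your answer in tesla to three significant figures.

B ≈ 4.56×10⁻⁹ T

In the equatorial plane B = (μ₀/4π)·m/r³ (half the axial value).
B = (10⁻⁷)·(0.0184) / (0.739)³ = 4.559×10⁻⁹ T.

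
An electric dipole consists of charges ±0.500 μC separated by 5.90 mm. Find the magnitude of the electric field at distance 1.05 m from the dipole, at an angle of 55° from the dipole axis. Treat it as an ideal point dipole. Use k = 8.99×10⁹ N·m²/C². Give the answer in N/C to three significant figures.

Dipole moment p = qd = (5.00×10⁻⁷ C)(0.00590 m) = 2.95×10⁻⁹ C·m.
At angle θ the dipole field magnitude is E = (kp/r³)·√(1 + 3cos²θ).
kp/r³ = (8.99×10⁹)(2.95×10⁻⁹) / (1.05)³ = 22.91 N/C.
√(1 + 3cos²55°) = √(1 + 3·0.3290) = √1.9870 ≈ 1.4096.
E ≈ 22.91 × 1.410 = 32.29 N/C.

E ≈ 32.3 N/C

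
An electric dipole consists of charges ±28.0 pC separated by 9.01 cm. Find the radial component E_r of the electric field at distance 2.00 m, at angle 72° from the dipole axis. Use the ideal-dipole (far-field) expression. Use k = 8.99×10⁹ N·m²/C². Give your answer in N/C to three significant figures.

E_r ≈ 0.00175 N/C

Dipole moment p = qd = (2.80×10⁻¹¹ C)(0.0901 m) = 2.523×10⁻¹² C·m.
For a dipole, E_r = (2kp cosθ)/r³.
kp/r³ = (8.99×10⁹)(2.523×10⁻¹²)/(2.00)³ = 0.002835 N/C.
E_r = 2·0.002835·cos72° = 0.001752 N/C.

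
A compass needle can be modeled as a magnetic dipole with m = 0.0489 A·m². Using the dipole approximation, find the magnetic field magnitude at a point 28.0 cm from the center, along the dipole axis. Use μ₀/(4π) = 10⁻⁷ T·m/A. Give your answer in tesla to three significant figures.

B ≈ 4.46×10⁻⁷ T

On axis B = (μ₀/4π)·2m/r³.
B = 2·(10⁻⁷)·(0.0489) / (0.280)³ = 4.455×10⁻⁷ T.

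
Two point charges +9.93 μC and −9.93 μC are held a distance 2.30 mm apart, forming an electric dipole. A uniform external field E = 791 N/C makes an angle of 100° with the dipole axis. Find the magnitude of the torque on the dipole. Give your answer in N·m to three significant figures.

τ ≈ 1.78×10⁻⁵ N·m

Dipole moment p = qd = (9.93×10⁻⁶ C)(0.00230 m) = 2.284×10⁻⁸ C·m.
Torque on an electric dipole: τ = pE sinθ.
τ = (2.284×10⁻⁸)(791)·sin100° = 1.779×10⁻⁵ N·m.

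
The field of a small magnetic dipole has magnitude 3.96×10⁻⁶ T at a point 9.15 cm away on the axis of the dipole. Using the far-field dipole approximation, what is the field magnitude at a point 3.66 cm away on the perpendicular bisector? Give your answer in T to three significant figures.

B ≈ 3.09×10⁻⁵ T

Dipole fields scale as 1/r³ in the far field.
The axial field is twice the equatorial field at the same r, so the geometry factor is 1/2.
B₂ = B₁ · (1/2) · (r₁/r₂)³ = 3.96×10⁻⁶ · 0.5 · (9.15/3.66)³.
(r₁/r₂)³ = (2.5)³ = 15.63.
B₂ ≈ 3.094×10⁻⁵ T.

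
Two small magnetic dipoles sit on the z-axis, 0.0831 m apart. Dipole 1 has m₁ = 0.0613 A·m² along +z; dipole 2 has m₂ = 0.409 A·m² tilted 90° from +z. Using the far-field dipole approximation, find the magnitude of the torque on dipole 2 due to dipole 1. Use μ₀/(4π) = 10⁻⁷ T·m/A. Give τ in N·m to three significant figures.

Dipole B is on the axis of dipole A, so B₁ there is axial: B₁ = (μ₀/4π)·2m₁/r³ along +z.
B₁ = 2(10⁻⁷)(0.0613)/(0.0831)³ = 2.136×10⁻⁵ T.
τ = m₂ B₁ sinθ.
τ = (0.409)(2.136×10⁻⁵)·sin90° = 8.738×10⁻⁶ N·m.

τ ≈ 8.74×10⁻⁶ N·m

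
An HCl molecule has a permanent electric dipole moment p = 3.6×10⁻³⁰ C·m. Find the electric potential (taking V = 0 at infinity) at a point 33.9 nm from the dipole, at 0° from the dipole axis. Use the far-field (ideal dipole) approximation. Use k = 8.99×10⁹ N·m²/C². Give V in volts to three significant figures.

V ≈ 2.82×10⁻⁵ V

The dipole potential is V = kp cosθ / r².
V = (8.99×10⁹)(3.60×10⁻³⁰)·cos0° / (3.39×10⁻⁸)² = 2.816×10⁻⁵ V.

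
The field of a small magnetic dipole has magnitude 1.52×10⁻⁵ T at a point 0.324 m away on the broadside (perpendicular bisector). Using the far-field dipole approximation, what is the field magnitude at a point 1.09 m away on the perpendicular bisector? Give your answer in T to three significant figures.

B ≈ 3.99×10⁻⁷ T

Dipole fields scale as 1/r³ in the far field; the geometry is the same at both points.
B₂ = B₁ · (r₁/r₂)³ = 1.52×10⁻⁵ · (0.324/1.09)³.
(r₁/r₂)³ = (0.2972)³ = 0.02626.
B₂ ≈ 3.992×10⁻⁷ T.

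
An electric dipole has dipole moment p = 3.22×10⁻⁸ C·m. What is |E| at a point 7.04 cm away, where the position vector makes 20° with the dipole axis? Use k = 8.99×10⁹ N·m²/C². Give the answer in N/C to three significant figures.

At angle θ the dipole field magnitude is E = (kp/r³)·√(1 + 3cos²θ).
kp/r³ = (8.99×10⁹)(3.22×10⁻⁸) / (0.0704)³ = 8.297×10⁵ N/C.
√(1 + 3cos²20°) = √(1 + 3·0.8830) = √3.6491 ≈ 1.9103.
E ≈ 8.297×10⁵ × 1.910 = 1.585×10⁶ N/C.

E ≈ 1.58×10⁶ N/C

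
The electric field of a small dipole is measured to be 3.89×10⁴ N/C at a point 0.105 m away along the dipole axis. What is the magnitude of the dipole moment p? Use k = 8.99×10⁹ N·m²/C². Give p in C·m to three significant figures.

p ≈ 2.50×10⁻⁹ C·m

On axis E = 2kp/r³, so p = Er³/(2k).
p = (3.89×10⁴)·(0.105)³ / (2·8.99×10⁹) = 2.505×10⁻⁹ C·m.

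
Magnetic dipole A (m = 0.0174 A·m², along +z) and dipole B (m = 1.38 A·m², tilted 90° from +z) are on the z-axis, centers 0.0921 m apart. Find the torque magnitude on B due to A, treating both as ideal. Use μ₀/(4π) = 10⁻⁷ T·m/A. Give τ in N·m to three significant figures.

Dipole B is on the axis of dipole A, so B₁ there is axial: B₁ = (μ₀/4π)·2m₁/r³ along +z.
B₁ = 2(10⁻⁷)(0.0174)/(0.0921)³ = 4.455×10⁻⁶ T.
τ = m₂ B₁ sinθ.
τ = (1.38)(4.455×10⁻⁶)·sin90° = 6.147×10⁻⁶ N·m.

τ ≈ 6.15×10⁻⁶ N·m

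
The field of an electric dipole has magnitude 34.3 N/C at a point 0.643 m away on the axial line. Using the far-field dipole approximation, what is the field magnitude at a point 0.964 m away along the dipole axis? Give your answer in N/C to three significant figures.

E ≈ 10.2 N/C

Dipole fields scale as 1/r³ in the far field; the geometry is the same at both points.
E₂ = E₁ · (r₁/r₂)³ = 34.3 · (0.643/0.964)³.
(r₁/r₂)³ = (0.667)³ = 0.2968.
E₂ ≈ 10.18 N/C.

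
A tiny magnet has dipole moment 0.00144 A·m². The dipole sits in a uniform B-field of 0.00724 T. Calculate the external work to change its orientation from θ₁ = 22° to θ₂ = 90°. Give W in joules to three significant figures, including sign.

W_ext = ΔU = −mB cosθ₂ + mB cosθ₁ = mB(cosθ₁ − cosθ₂).
W = (0.00144)(0.00724)·(cos22° − cos90°) = (1.043×10⁻⁵)·(+0.9272) = 9.666×10⁻⁶ J.

W ≈ 9.67×10⁻⁶ J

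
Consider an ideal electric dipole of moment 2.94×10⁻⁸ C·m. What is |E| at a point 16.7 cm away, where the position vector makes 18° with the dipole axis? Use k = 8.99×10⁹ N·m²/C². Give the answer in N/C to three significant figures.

At angle θ the dipole field magnitude is E = (kp/r³)·√(1 + 3cos²θ).
kp/r³ = (8.99×10⁹)(2.94×10⁻⁸) / (0.167)³ = 5.675×10⁴ N/C.
√(1 + 3cos²18°) = √(1 + 3·0.9045) = √3.7135 ≈ 1.9271.
E ≈ 5.675×10⁴ × 1.927 = 1.094×10⁵ N/C.

E ≈ 1.09×10⁵ N/C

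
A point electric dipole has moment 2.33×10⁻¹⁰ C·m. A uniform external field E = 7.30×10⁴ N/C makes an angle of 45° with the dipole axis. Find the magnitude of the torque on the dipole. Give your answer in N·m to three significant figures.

Torque on an electric dipole: τ = pE sinθ.
τ = (2.33×10⁻¹⁰)(7.30×10⁴)·sin45° = 1.203×10⁻⁵ N·m.

τ ≈ 1.20×10⁻⁵ N·m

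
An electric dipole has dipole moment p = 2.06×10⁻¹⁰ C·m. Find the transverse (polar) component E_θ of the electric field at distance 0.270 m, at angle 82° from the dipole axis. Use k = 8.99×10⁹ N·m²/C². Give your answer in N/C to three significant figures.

For a dipole, E_θ = (kp sinθ)/r³.
kp/r³ = (8.99×10⁹)(2.06×10⁻¹⁰)/(0.270)³ = 94.09 N/C.
E_θ = 94.09·sin82° = 93.17 N/C.

E_θ ≈ 93.2 N/C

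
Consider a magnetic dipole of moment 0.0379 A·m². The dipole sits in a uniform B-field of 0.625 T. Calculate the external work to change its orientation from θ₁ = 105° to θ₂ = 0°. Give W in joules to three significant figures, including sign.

W_ext = ΔU = −mB cosθ₂ + mB cosθ₁ = mB(cosθ₁ − cosθ₂).
W = (0.0379)(0.625)·(cos105° − cos0°) = (0.02369)·(-1.2588) = -0.02982 J.

W ≈ -0.0298 J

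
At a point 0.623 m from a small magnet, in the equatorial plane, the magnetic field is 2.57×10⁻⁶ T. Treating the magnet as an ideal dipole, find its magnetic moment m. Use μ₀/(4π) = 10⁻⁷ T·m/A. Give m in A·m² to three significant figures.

In the equatorial plane B = (μ₀/4π)·m/r³, so m = Br³·4π/(μ₀).
m = (2.57×10⁻⁶)·(0.623)³ / (10⁻⁷) = 6.214 A·m².

m ≈ 6.21 A·m²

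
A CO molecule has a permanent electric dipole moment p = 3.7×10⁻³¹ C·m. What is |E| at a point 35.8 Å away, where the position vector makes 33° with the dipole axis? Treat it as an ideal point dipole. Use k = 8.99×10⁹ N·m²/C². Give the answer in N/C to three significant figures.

At angle θ the dipole field magnitude is E = (kp/r³)·√(1 + 3cos²θ).
kp/r³ = (8.99×10⁹)(3.70×10⁻³¹) / (3.58×10⁻⁹)³ = 7.250×10⁴ N/C.
√(1 + 3cos²33°) = √(1 + 3·0.7034) = √3.1101 ≈ 1.7635.
E ≈ 7.250×10⁴ × 1.764 = 1.278×10⁵ N/C.

E ≈ 1.28×10⁵ N/C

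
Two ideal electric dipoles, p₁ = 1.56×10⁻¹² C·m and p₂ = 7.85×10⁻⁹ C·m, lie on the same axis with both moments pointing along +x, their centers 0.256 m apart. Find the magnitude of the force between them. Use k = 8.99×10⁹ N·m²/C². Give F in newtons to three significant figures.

F ≈ 1.54×10⁻⁷ N

On-axis field of dipole 1 at distance r: E = 2kp₁/r³. Force on dipole 2 is F = p₂·dE/dr (gradient along axis).
dE/dr = −6kp₁/r⁴, so |F| = 6kp₁p₂/r⁴ (attractive for aligned moments).
F = 6(8.99×10⁹)(1.56×10⁻¹²)(7.85×10⁻⁹)/(0.256)⁴ = 1.538×10⁻⁷ N.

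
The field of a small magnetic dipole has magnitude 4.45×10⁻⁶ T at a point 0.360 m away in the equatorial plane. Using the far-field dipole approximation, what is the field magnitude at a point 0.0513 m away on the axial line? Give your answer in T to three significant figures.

B ≈ 0.00308 T

Dipole fields scale as 1/r³ in the far field.
The axial field is twice the equatorial field at the same r, so the geometry factor is 2/1.
B₂ = B₁ · (2/1) · (r₁/r₂)³ = 4.45×10⁻⁶ · 2 · (0.360/0.0513)³.
(r₁/r₂)³ = (7.018)³ = 345.6.
B₂ ≈ 0.003076 T.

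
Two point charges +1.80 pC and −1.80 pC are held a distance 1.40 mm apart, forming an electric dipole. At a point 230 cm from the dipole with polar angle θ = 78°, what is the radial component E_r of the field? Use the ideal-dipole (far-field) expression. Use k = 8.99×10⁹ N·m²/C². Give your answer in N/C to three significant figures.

Dipole moment p = qd = (1.80×10⁻¹² C)(0.00140 m) = 2.52×10⁻¹⁵ C·m.
For a dipole, E_r = (2kp cosθ)/r³.
kp/r³ = (8.99×10⁹)(2.52×10⁻¹⁵)/(2.30)³ = 1.862×10⁻⁶ N/C.
E_r = 2·1.862×10⁻⁶·cos78° = 7.743×10⁻⁷ N/C.

E_r ≈ 7.74×10⁻⁷ N/C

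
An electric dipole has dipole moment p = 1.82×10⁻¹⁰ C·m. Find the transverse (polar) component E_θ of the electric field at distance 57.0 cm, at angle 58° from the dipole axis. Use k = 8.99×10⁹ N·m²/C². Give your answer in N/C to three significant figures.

E_θ ≈ 7.49 N/C

For a dipole, E_θ = (kp sinθ)/r³.
kp/r³ = (8.99×10⁹)(1.82×10⁻¹⁰)/(0.570)³ = 8.835 N/C.
E_θ = 8.835·sin58° = 7.493 N/C.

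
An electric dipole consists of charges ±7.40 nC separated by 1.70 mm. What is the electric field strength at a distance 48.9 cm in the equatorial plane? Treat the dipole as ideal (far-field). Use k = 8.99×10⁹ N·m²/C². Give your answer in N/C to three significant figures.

Dipole moment p = qd = (7.40×10⁻⁹ C)(0.00170 m) = 1.258×10⁻¹¹ C·m.
On the perpendicular bisector E = kp/r³ (half the axial value at the same distance).
E = (8.99×10⁹)(1.258×10⁻¹¹) / (0.489)³ = 0.9672 N/C.

E ≈ 0.967 N/C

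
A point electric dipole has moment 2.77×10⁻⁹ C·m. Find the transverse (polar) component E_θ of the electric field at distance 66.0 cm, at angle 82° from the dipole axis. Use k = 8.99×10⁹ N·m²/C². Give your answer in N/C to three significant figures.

E_θ ≈ 85.8 N/C

For a dipole, E_θ = (kp sinθ)/r³.
kp/r³ = (8.99×10⁹)(2.77×10⁻⁹)/(0.660)³ = 86.62 N/C.
E_θ = 86.62·sin82° = 85.77 N/C.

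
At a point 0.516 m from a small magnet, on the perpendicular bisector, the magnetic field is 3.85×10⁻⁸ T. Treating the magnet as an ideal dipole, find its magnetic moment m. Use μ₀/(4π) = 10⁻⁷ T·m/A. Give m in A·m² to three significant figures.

m ≈ 0.0529 A·m²

In the equatorial plane B = (μ₀/4π)·m/r³, so m = Br³·4π/(μ₀).
m = (3.85×10⁻⁸)·(0.516)³ / (10⁻⁷) = 0.05289 A·m².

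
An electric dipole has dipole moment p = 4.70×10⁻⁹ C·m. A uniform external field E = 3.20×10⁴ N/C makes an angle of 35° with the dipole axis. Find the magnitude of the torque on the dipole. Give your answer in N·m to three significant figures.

τ ≈ 8.63×10⁻⁵ N·m

Torque on an electric dipole: τ = pE sinθ.
τ = (4.70×10⁻⁹)(3.20×10⁴)·sin35° = 8.627×10⁻⁵ N·m.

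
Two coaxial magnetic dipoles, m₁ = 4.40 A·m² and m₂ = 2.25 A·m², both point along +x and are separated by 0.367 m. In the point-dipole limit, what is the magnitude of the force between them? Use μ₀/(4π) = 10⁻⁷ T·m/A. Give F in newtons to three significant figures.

F ≈ 3.27×10⁻⁴ N

On-axis B of dipole 1: B = (μ₀/4π)·2m₁/r³. Force on dipole 2: F = m₂·dB/dr.
dB/dr = −(μ₀/4π)·6m₁/r⁴, so |F| = (μ₀/4π)·6m₁m₂/r⁴.
F = 6(10⁻⁷)(4.40)(2.25)/(0.367)⁴ = 3.274×10⁻⁴ N.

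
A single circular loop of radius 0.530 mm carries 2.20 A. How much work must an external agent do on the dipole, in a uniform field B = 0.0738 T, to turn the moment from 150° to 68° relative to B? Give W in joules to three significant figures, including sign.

W ≈ -1.78×10⁻⁷ J

Magnetic moment m = IA = Iπa² = (2.20)·π·(5.30×10⁻⁴)² = 1.941×10⁻⁶ A·m².
W_ext = ΔU = −mB cosθ₂ + mB cosθ₁ = mB(cosθ₁ − cosθ₂).
W = (1.941×10⁻⁶)(0.0738)·(cos150° − cos68°) = (1.432×10⁻⁷)·(-1.2406) = -1.777×10⁻⁷ J.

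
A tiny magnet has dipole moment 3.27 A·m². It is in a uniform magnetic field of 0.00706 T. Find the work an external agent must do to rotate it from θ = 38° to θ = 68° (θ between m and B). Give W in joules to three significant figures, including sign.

W_ext = ΔU = −mB cosθ₂ + mB cosθ₁ = mB(cosθ₁ − cosθ₂).
W = (3.27)(0.00706)·(cos38° − cos68°) = (0.02309)·(+0.4134) = 0.009544 J.

W ≈ 0.00954 J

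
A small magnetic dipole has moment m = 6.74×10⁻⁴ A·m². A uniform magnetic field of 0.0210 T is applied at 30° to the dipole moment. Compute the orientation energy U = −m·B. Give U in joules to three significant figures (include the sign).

U = −m·B = −mB cosθ.
U = −(6.74×10⁻⁴)(0.0210)·cos30° = -1.226×10⁻⁵ J.

U ≈ -1.23×10⁻⁵ J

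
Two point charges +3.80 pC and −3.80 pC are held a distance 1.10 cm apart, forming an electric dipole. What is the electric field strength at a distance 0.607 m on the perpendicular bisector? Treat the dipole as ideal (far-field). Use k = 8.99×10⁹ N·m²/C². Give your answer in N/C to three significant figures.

Dipole moment p = qd = (3.80×10⁻¹² C)(0.0110 m) = 4.18×10⁻¹⁴ C·m.
On the perpendicular bisector E = kp/r³ (half the axial value at the same distance).
E = (8.99×10⁹)(4.18×10⁻¹⁴) / (0.607)³ = 0.001680 N/C.

E ≈ 0.00168 N/C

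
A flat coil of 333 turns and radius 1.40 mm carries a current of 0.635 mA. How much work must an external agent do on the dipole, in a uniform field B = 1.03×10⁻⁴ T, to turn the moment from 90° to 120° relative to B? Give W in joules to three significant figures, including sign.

W ≈ 6.71×10⁻¹¹ J

m = NIA = NIπa² = 333·(6.35×10⁻⁴)·π·(0.00140)² = 1.302×10⁻⁶ A·m².
W_ext = ΔU = −mB cosθ₂ + mB cosθ₁ = mB(cosθ₁ − cosθ₂).
W = (1.302×10⁻⁶)(1.03×10⁻⁴)·(cos90° − cos120°) = (1.341×10⁻¹⁰)·(+0.5000) = 6.705×10⁻¹¹ J.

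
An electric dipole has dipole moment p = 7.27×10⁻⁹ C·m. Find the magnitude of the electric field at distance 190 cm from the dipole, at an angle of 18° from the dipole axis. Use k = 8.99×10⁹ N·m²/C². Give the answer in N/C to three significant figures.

At angle θ the dipole field magnitude is E = (kp/r³)·√(1 + 3cos²θ).
kp/r³ = (8.99×10⁹)(7.27×10⁻⁹) / (1.90)³ = 9.529 N/C.
√(1 + 3cos²18°) = √(1 + 3·0.9045) = √3.7135 ≈ 1.9271.
E ≈ 9.529 × 1.927 = 18.36 N/C.

E ≈ 18.4 N/C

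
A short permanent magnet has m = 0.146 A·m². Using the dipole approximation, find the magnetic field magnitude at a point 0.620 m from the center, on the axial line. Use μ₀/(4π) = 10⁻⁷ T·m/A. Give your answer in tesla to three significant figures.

B ≈ 1.23×10⁻⁷ T

On axis B = (μ₀/4π)·2m/r³.
B = 2·(10⁻⁷)·(0.146) / (0.620)³ = 1.225×10⁻⁷ T.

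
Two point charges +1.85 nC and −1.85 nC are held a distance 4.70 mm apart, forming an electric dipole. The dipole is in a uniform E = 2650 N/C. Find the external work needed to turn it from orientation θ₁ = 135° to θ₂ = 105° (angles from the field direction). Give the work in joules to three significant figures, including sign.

W ≈ -1.03×10⁻⁸ J

Dipole moment p = qd = (1.85×10⁻⁹ C)(0.00470 m) = 8.695×10⁻¹² C·m.
W_ext = ΔU = U(θ₂) − U(θ₁) = −pE cosθ₂ − (−pE cosθ₁) = pE(cosθ₁ − cosθ₂).
W = (8.695×10⁻¹²)(2650)·(cos135° − cos105°) = (2.304×10⁻⁸)·(-0.4483) = -1.033×10⁻⁸ J.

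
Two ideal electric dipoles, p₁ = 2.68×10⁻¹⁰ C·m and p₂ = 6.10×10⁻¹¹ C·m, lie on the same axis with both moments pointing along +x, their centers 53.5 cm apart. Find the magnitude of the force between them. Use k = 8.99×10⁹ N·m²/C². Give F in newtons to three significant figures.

On-axis field of dipole 1 at distance r: E = 2kp₁/r³. Force on dipole 2 is F = p₂·dE/dr (gradient along axis).
dE/dr = −6kp₁/r⁴, so |F| = 6kp₁p₂/r⁴ (attractive for aligned moments).
F = 6(8.99×10⁹)(2.68×10⁻¹⁰)(6.10×10⁻¹¹)/(0.535)⁴ = 1.076×10⁻⁸ N.

F ≈ 1.08×10⁻⁸ N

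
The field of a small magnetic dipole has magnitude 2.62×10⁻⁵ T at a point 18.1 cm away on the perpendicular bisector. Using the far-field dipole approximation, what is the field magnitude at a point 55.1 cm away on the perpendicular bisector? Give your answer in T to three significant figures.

B ≈ 9.29×10⁻⁷ T

Dipole fields scale as 1/r³ in the far field; the geometry is the same at both points.
B₂ = B₁ · (r₁/r₂)³ = 2.62×10⁻⁵ · (18.1/55.1)³.
(r₁/r₂)³ = (0.3285)³ = 0.03545.
B₂ ≈ 9.287×10⁻⁷ T.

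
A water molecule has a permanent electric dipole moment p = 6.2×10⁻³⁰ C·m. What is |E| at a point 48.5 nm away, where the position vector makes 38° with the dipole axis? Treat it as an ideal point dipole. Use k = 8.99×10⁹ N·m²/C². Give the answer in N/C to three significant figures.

At angle θ the dipole field magnitude is E = (kp/r³)·√(1 + 3cos²θ).
kp/r³ = (8.99×10⁹)(6.20×10⁻³⁰) / (4.85×10⁻⁸)³ = 488.6 N/C.
√(1 + 3cos²38°) = √(1 + 3·0.6210) = √2.8629 ≈ 1.6920.
E ≈ 488.6 × 1.692 = 826.7 N/C.

E ≈ 827 N/C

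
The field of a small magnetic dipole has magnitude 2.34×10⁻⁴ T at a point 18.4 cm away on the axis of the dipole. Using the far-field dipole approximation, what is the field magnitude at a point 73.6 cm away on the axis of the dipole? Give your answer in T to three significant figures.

Dipole fields scale as 1/r³ in the far field; the geometry is the same at both points.
B₂ = B₁ · (r₁/r₂)³ = 2.34×10⁻⁴ · (18.4/73.6)³.
(r₁/r₂)³ = (0.25)³ = 0.01562.
B₂ ≈ 3.656×10⁻⁶ T.

B ≈ 3.66×10⁻⁶ T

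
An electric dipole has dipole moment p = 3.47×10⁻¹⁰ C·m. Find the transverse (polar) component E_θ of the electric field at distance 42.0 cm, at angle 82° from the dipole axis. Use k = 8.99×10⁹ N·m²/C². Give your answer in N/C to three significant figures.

E_θ ≈ 41.7 N/C

For a dipole, E_θ = (kp sinθ)/r³.
kp/r³ = (8.99×10⁹)(3.47×10⁻¹⁰)/(0.420)³ = 42.11 N/C.
E_θ = 42.11·sin82° = 41.70 N/C.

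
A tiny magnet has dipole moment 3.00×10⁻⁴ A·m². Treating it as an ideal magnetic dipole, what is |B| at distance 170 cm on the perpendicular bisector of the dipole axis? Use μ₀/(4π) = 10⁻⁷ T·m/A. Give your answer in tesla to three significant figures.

In the equatorial plane B = (μ₀/4π)·m/r³ (half the axial value).
B = (10⁻⁷)·(3.00×10⁻⁴) / (1.70)³ = 6.106×10⁻¹² T.

B ≈ 6.11×10⁻¹² T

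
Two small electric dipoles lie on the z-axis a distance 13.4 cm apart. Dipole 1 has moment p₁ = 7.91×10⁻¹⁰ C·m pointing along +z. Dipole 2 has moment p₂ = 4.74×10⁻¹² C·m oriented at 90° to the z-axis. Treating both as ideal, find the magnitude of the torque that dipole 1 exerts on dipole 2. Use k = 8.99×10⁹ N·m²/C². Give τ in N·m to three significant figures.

τ ≈ 2.80×10⁻⁸ N·m

The second dipole sits on the axis of the first, so the field there is axial: E₁ = 2kp₁/r³ along +z.
E₁ = 2(8.99×10⁹)(7.91×10⁻¹⁰)/(0.134)³ = 5911 N/C.
Torque on the second dipole: τ = p₂ E₁ sinθ.
τ = (4.74×10⁻¹²)(5911)·sin90° = 2.802×10⁻⁸ N·m.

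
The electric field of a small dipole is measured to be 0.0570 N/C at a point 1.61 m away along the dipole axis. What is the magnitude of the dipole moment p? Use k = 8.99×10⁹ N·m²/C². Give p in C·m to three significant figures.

On axis E = 2kp/r³, so p = Er³/(2k).
p = (0.0570)·(1.61)³ / (2·8.99×10⁹) = 1.323×10⁻¹¹ C·m.

p ≈ 1.32×10⁻¹¹ C·m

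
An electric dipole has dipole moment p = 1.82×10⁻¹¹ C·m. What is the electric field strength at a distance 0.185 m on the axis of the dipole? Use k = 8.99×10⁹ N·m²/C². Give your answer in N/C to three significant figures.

E ≈ 51.7 N/C

On the dipole axis E = 2kp/r³.
E = 2·(8.99×10⁹)(1.82×10⁻¹¹) / (0.185)³ = 51.68 N/C.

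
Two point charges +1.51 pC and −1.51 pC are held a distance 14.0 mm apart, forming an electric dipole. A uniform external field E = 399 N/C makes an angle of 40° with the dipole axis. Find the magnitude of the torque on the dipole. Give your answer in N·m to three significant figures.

Dipole moment p = qd = (1.51×10⁻¹² C)(0.0140 m) = 2.114×10⁻¹⁴ C·m.
Torque on an electric dipole: τ = pE sinθ.
τ = (2.114×10⁻¹⁴)(399)·sin40° = 5.422×10⁻¹² N·m.

τ ≈ 5.42×10⁻¹² N·m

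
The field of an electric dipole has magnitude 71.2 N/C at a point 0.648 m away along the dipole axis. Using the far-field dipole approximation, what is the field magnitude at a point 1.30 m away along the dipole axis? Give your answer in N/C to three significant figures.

E ≈ 8.82 N/C

Dipole fields scale as 1/r³ in the far field; the geometry is the same at both points.
E₂ = E₁ · (r₁/r₂)³ = 71.2 · (0.648/1.30)³.
(r₁/r₂)³ = (0.4985)³ = 0.1238.
E₂ ≈ 8.818 N/C.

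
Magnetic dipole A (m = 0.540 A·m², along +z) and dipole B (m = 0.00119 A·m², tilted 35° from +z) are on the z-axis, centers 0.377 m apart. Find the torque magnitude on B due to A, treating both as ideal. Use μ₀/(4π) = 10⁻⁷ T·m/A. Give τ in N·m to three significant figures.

τ ≈ 1.38×10⁻⁹ N·m

Dipole B is on the axis of dipole A, so B₁ there is axial: B₁ = (μ₀/4π)·2m₁/r³ along +z.
B₁ = 2(10⁻⁷)(0.540)/(0.377)³ = 2.016×10⁻⁶ T.
τ = m₂ B₁ sinθ.
τ = (0.00119)(2.016×10⁻⁶)·sin35° = 1.376×10⁻⁹ N·m.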